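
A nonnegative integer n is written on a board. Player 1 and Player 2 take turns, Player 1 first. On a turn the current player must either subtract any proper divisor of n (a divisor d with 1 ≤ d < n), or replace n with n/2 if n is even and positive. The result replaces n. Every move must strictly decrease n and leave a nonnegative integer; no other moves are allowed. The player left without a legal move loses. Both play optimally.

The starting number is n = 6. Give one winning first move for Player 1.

Label each position W (a win for the player to move) or L (a loss). A position with no legal move is L; any other position is W exactly when some move reaches an L, and L when every move reaches a W.
n=0: no move → L
n=1: no move → L
n=2: →1(L), so W
n=3: →2(W) only, which is W, so L
n=4: →3(L), so W
n=5: →4(W) only, which is W, so L
n=6: →3(L), so W
From 6, the L positions reachable in one move are: 3, 5. Any move reaching one of these is winning.

Move to 3.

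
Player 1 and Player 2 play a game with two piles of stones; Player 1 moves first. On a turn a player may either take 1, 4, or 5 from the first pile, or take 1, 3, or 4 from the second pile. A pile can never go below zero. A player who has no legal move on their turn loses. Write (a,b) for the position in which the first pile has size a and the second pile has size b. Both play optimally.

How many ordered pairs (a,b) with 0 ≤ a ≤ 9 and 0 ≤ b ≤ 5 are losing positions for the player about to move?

Label each position W (a win for the player to move) or L (a loss). A position with no legal move is L; any other position is W exactly when some move reaches an L, and L when every move reaches a W.
Every move lowers a or b (never raises either), so fill the grid row by row in increasing a, and left to right within a row: each cell's successors are then already labelled.
      b=0  b=1  b=2  b=3  b=4  b=5
a=0:    L    W    L    W    W    W
a=1:    W    L    W    L    W    W
a=2:    L    W    L    W    W    W
a=3:    W    L    W    L    W    W
a=4:    W    W    W    W    L    W
a=5:    W    W    W    W    W    L
a=6:    W    W    W    W    L    W
a=7:    W    W    W    W    W    L
a=8:    L    W    L    W    W    W
a=9:    W    L    W    L    W    W
Cells with no legal move (terminal, hence L): (0,0).
The remaining L cells, each justified by listing all of its moves:
(0,2): only reaches (0,1)(W), which is W → L
(1,1): only reaches (0,1)(W), (1,0)(W), all W → L
(1,3): only reaches (0,3)(W), (1,2)(W), (1,0)(W), all W → L
(2,0): only reaches (1,0)(W), which is W → L
(2,2): only reaches (1,2)(W), (2,1)(W), all W → L
(3,1): only reaches (2,1)(W), (3,0)(W), all W → L
(3,3): only reaches (2,3)(W), (3,2)(W), (3,0)(W), all W → L
(4,4): only reaches (3,4)(W), (0,4)(W), (4,3)(W), (4,1)(W), (4,0)(W), all W → L
(5,5): only reaches (4,5)(W), (1,5)(W), (0,5)(W), (5,4)(W), (5,2)(W), (5,1)(W), all W → L
(6,4): only reaches (5,4)(W), (2,4)(W), (1,4)(W), (6,3)(W), (6,1)(W), (6,0)(W), all W → L
(7,5): only reaches (6,5)(W), (3,5)(W), (2,5)(W), (7,4)(W), (7,2)(W), (7,1)(W), all W → L
(8,0): only reaches (7,0)(W), (4,0)(W), (3,0)(W), all W → L
(8,2): only reaches (7,2)(W), (4,2)(W), (3,2)(W), (8,1)(W), all W → L
(9,1): only reaches (8,1)(W), (5,1)(W), (4,1)(W), (9,0)(W), all W → L
(9,3): only reaches (8,3)(W), (5,3)(W), (4,3)(W), (9,2)(W), (9,0)(W), all W → L
Every other cell has at least one move into one of the L cells above, so it is W.
L cells per row: a=0: 2, a=1: 2, a=2: 2, a=3: 2, a=4: 1, a=5: 1, a=6: 1, a=7: 1, a=8: 2, a=9: 2; total 16.

16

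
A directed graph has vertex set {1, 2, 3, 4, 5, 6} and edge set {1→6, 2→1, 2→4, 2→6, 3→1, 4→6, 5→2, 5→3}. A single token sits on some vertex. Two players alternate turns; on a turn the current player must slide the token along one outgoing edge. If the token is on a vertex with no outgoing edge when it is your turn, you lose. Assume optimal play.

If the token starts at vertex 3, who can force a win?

Build the W/L table. Terminal = L. A non-terminal position is W if it has a move to some L; otherwise it is L.
Every edge goes from a vertex to one that appears earlier in the order 6, 4, 1, 2, 3, 5, so processing vertices in that order labels each vertex after all of its successors.
6: no outgoing edge → L
4: reaches L-position 6 → W
1: reaches L-position 6 → W
2: reaches L-position 6 → W
3: only reaches 1(W), which is W → L
5: reaches L-position 3 → W
The starting position 3 is L: whatever the player to move does, the opponent receives a W position.

The second player wins.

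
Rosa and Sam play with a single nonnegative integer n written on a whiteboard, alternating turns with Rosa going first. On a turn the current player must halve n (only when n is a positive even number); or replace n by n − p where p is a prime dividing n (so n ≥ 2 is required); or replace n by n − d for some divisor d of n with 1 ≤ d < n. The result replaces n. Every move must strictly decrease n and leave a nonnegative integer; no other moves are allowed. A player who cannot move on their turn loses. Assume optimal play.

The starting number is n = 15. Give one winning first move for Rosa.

Compute win/loss labels from the base case upward. A position with no move is L. Any other position is W if it can reach an L in one move, else L.
n=0: no move → L
n=1: no move → L
n=2: can move to 0, which is L ⇒ W
n=3: can move to 0, which is L ⇒ W
n=4: moves to 2(W), 3(W); every one is W ⇒ L
n=5: can move to 0, which is L ⇒ W
n=6: can move to 4, which is L ⇒ W
n=7: can move to 0, which is L ⇒ W
n=8: can move to 4, which is L ⇒ W
n=9: moves to 6(W), 8(W); every one is W ⇒ L
n=10: can move to 9, which is L ⇒ W
n=11: can move to 0, which is L ⇒ W
n=12: can move to 9, which is L ⇒ W
n=13: can move to 0, which is L ⇒ W
n=14: moves to 7(W), 12(W), 13(W); every one is W ⇒ L
n=15: can move to 14, which is L ⇒ W
From 15, the L positions reachable in one move are: 14.

Move to 14.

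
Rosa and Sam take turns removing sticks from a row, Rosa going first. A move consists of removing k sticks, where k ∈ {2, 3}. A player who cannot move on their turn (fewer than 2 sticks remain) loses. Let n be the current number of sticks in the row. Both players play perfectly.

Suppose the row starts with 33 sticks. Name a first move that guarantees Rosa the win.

Remove 2, leaving 31.

Use the standard recursion: the mover loses at a terminal position; elsewhere, the mover wins exactly when some move hands the opponent an L position.
n=0: no move → L
n=1: no move → L
n=2: →0(L), so W
n=3: →1(L), so W
n=4: →1(L), so W
n=5: →3(W), 2(W) — all W, so L
n=6: →4(W), 3(W) — all W, so L
n=7: →5(L), so W
n=8: →6(L), so W
n=9: →6(L), so W
n=10: →8(W), 7(W) — all W, so L
n=11: →9(W), 8(W) — all W, so L
n=12: →10(L), so W
n=13: →11(L), so W
n=14: →11(L), so W
n=15: →13(W), 12(W) — all W, so L
n=16: →14(W), 13(W) — all W, so L
n=17: →15(L), so W
n=18: →16(L), so W
n=19: →16(L), so W
n=20: →18(W), 17(W) — all W, so L
n=21: →19(W), 18(W) — all W, so L
n=22: →20(L), so W
n=23: →21(L), so W
n=24: →21(L), so W
n=25: →23(W), 22(W) — all W, so L
n=26: →24(W), 23(W) — all W, so L
n=27: →25(L), so W
n=28: →26(L), so W
n=29: →26(L), so W
n=30: →28(W), 27(W) — all W, so L
n=31: →29(W), 28(W) — all W, so L
n=32: →30(L), so W
n=33: →31(L), so W
From 33, the L positions reachable in one move are: 31, 30. Any move reaching one of these is winning.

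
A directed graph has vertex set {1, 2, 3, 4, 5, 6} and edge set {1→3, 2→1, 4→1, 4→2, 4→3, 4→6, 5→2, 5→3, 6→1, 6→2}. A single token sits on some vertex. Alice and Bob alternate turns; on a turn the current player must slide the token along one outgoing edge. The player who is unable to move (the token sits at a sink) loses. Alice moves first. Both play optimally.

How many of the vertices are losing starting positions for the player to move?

2

Build the W/L table. Terminal = L. A non-terminal position is W if it has a move to some L; otherwise it is L.
Every edge goes from a vertex to one that appears earlier in the order 3, 1, 2, 5, 6, 4, so processing vertices in that order labels each vertex after all of its successors.
3: no outgoing edge → L
1: →3(L), so W
2: →1(W) only, which is W, so L
5: →2(L), so W
6: →2(L), so W
4: →2(L), so W
The L vertices are 2, 3; that is 2 in all.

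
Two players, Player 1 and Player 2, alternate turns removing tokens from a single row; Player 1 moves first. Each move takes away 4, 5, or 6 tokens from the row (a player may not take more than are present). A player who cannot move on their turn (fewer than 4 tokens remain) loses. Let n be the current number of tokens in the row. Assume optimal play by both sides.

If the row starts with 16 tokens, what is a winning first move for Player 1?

Remove 4, leaving 12.

Use the standard recursion: the mover loses at a terminal position; elsewhere, the mover wins exactly when some move hands the opponent an L position.
n=0: no move → L
n=1: no move → L
n=2: no move → L
n=3: no move → L
n=4: can move to 0, which is L ⇒ W
n=5: can move to 1, which is L ⇒ W
n=6: can move to 2, which is L ⇒ W
n=7: can move to 3, which is L ⇒ W
n=8: can move to 3, which is L ⇒ W
n=9: can move to 3, which is L ⇒ W
n=10: moves to 6(W), 5(W), 4(W); every one is W ⇒ L
n=11: moves to 7(W), 6(W), 5(W); every one is W ⇒ L
n=12: moves to 8(W), 7(W), 6(W); every one is W ⇒ L
n=13: moves to 9(W), 8(W), 7(W); every one is W ⇒ L
n=14: can move to 10, which is L ⇒ W
n=15: can move to 11, which is L ⇒ W
n=16: can move to 12, which is L ⇒ W
From 16, the L positions reachable in one move are: 12, 11, 10. Any move reaching one of these is winning.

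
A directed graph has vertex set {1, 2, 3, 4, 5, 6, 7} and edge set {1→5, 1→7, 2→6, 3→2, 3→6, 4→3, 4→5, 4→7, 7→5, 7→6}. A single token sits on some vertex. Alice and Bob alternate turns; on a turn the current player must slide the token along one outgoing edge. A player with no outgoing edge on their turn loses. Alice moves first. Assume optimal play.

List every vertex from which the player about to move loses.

Compute win/loss labels from the base case upward. A position with no move is L. Any other position is W if it can reach an L in one move, else L.
Every edge goes from a vertex to one that appears earlier in the order 5, 6, 7, 2, 3, 1, 4, so processing vertices in that order labels each vertex after all of its successors.
5: no outgoing edge → L
6: no outgoing edge → L
7: reaches L-position 6 → W
2: reaches L-position 6 → W
3: reaches L-position 6 → W
1: reaches L-position 5 → W
4: reaches L-position 5 → W
Reading off the rows marked L gives the requested list; there are 2 such vertices.

5, 6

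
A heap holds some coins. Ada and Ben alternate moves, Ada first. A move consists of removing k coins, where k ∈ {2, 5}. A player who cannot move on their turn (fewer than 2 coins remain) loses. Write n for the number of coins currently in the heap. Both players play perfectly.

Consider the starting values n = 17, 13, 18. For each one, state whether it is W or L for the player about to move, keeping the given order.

Build the W/L table. Terminal = L. A non-terminal position is W if it has a move to some L; otherwise it is L.
n=0: no move → L
n=1: no move → L
n=2: reaches L-position 0 → W
n=3: reaches L-position 1 → W
n=4: only reaches 2(W), which is W → L
n=5: reaches L-position 0 → W
n=6: reaches L-position 4 → W
n=7: only reaches 5(W), 2(W), all W → L
n=8: only reaches 6(W), 3(W), all W → L
n=9: reaches L-position 7 → W
n=10: reaches L-position 8 → W
n=11: only reaches 9(W), 6(W), all W → L
n=12: reaches L-position 7 → W
n=13: reaches L-position 11 → W
n=14: only reaches 12(W), 9(W), all W → L
n=15: only reaches 13(W), 10(W), all W → L
n=16: reaches L-position 14 → W
n=17: reaches L-position 15 → W
n=18: only reaches 16(W), 13(W), all W → L

17: W, 13: W, 18: L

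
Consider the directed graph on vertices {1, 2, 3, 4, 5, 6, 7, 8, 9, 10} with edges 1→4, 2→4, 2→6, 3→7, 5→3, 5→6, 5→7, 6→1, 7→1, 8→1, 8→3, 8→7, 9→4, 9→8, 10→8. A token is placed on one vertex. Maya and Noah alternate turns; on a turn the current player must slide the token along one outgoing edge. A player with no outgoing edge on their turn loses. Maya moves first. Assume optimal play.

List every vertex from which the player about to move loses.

4, 6, 7, 10

Build the W/L table. Terminal = L. A non-terminal position is W if it has a move to some L; otherwise it is L.
Every edge goes from a vertex to one that appears earlier in the order 4, 1, 7, 6, 3, 5, 8, 2, 9, 10, so processing vertices in that order labels each vertex after all of its successors.
4: no outgoing edge → L
1: →4(L), so W
7: →1(W) only, which is W, so L
6: →1(W) only, which is W, so L
3: →7(L), so W
5: →6(L), so W
8: →7(L), so W
2: →6(L), so W
9: →4(L), so W
10: →8(W) only, which is W, so L
Reading off the rows marked L gives the requested list; there are 4 such vertices.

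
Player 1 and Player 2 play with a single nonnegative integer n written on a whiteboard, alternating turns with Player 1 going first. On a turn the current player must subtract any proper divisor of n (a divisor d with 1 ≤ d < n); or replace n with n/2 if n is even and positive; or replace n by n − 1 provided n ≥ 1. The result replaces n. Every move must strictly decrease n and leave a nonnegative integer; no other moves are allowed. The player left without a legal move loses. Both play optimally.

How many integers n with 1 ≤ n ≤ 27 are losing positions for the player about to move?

13

Compute win/loss labels from the base case upward. A position with no move is L. Any other position is W if it can reach an L in one move, else L.
n=0: no move → L
n=1: W (go to 0, an L position)
n=2: L (sole option 1(W) is W)
n=3: W (go to 2, an L position)
n=4: W (go to 2, an L position)
n=5: L (sole option 4(W) is W)
n=6: W (go to 5, an L position)
n=7: L (sole option 6(W) is W)
n=8: W (go to 7, an L position)
n=9: L (options 6(W), 8(W) are all W)
n=10: W (go to 5, an L position)
n=11: L (sole option 10(W) is W)
n=12: W (go to 9, an L position)
n=13: L (sole option 12(W) is W)
n=14: W (go to 7, an L position)
n=15: L (options 10(W), 12(W), 14(W) are all W)
n=16: W (go to 15, an L position)
n=17: L (sole option 16(W) is W)
n=18: W (go to 9, an L position)
n=19: L (sole option 18(W) is W)
n=20: W (go to 15, an L position)
n=21: L (options 14(W), 18(W), 20(W) are all W)
n=22: W (go to 11, an L position)
n=23: L (sole option 22(W) is W)
n=24: W (go to 21, an L position)
n=25: L (options 20(W), 24(W) are all W)
n=26: W (go to 13, an L position)
n=27: L (options 18(W), 24(W), 26(W) are all W)
L entries with 1 ≤ n ≤ 27 (n=0 is outside the asked range and is not counted): n = 2, 5, 7, 9, 11, 13, 15, 17, 19, 21, 23, 25, 27; that makes 13.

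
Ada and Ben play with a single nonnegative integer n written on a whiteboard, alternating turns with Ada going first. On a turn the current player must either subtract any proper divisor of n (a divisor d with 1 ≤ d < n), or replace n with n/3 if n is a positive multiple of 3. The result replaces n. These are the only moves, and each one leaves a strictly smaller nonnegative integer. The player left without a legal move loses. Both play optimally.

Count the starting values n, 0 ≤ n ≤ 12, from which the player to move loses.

6

Classify positions by backward induction: terminal positions (no move available) are L. From any other position, the mover wins iff some move reaches an L.
n=0: no move → L
n=1: no move → L
n=2: reaches L-position 1 → W
n=3: reaches L-position 1 → W
n=4: only reaches 2(W), 3(W), all W → L
n=5: reaches L-position 4 → W
n=6: reaches L-position 4 → W
n=7: only reaches 6(W), which is W → L
n=8: reaches L-position 4 → W
n=9: only reaches 3(W), 6(W), 8(W), all W → L
n=10: reaches L-position 9 → W
n=11: only reaches 10(W), which is W → L
n=12: reaches L-position 4 → W
L entries with 0 ≤ n ≤ 12: n = 0, 1, 4, 7, 9, 11; that makes 6.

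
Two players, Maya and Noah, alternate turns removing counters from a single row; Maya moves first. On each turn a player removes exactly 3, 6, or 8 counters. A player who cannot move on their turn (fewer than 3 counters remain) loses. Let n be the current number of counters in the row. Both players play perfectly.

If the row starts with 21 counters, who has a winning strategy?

Maya wins.

Label each position W (a win for the player to move) or L (a loss). A position with no legal move is L; any other position is W exactly when some move reaches an L, and L when every move reaches a W.
n=0: no move → L
n=1: no move → L
n=2: no move → L
n=3: W (go to 0, an L position)
n=4: W (go to 1, an L position)
n=5: W (go to 2, an L position)
n=6: W (go to 0, an L position)
n=7: W (go to 1, an L position)
n=8: W (go to 2, an L position)
n=9: W (go to 1, an L position)
n=10: W (go to 2, an L position)
n=11: L (options 8(W), 5(W), 3(W) are all W)
n=12: L (options 9(W), 6(W), 4(W) are all W)
n=13: L (options 10(W), 7(W), 5(W) are all W)
n=14: W (go to 11, an L position)
n=15: W (go to 12, an L position)
n=16: W (go to 13, an L position)
n=17: W (go to 11, an L position)
n=18: W (go to 12, an L position)
n=19: W (go to 13, an L position)
n=20: W (go to 12, an L position)
n=21: W (go to 13, an L position)
From 21 Maya can remove 8, leaving 13, reaching an L position.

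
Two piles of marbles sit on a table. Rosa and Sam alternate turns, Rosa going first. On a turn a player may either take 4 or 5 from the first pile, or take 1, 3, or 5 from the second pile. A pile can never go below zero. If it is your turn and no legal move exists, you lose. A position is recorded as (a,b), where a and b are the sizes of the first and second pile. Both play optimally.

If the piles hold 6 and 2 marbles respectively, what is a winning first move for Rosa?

Move to (2,2).

Build the W/L table. Terminal = L. A non-terminal position is W if it has a move to some L; otherwise it is L.
No move ever increases a pile, so every position that can arise here has a ≤ 6 and b ≤ 2; it is enough to label the cells with 0 ≤ a ≤ 6 and 0 ≤ b ≤ 2.
Every move lowers a or b (never raises either), so fill the grid row by row in increasing a, and left to right within a row: each cell's successors are then already labelled.
      b=0  b=1  b=2
a=0:    L    W    L
a=1:    L    W    L
a=2:    L    W    L
a=3:    L    W    L
a=4:    W    L    W
a=5:    W    L    W
a=6:    W    L    W
Cells with no legal move (terminal, hence L): (0,0), (1,0), (2,0), (3,0).
The remaining L cells, each justified by listing all of its moves:
(0,2): only reaches (0,1)(W), which is W → L
(1,2): only reaches (1,1)(W), which is W → L
(2,2): only reaches (2,1)(W), which is W → L
(3,2): only reaches (3,1)(W), which is W → L
(4,1): only reaches (0,1)(W), (4,0)(W), all W → L
(5,1): only reaches (1,1)(W), (0,1)(W), (5,0)(W), all W → L
(6,1): only reaches (2,1)(W), (1,1)(W), (6,0)(W), all W → L
Every other cell has at least one move into one of the L cells above, so it is W.
From (6,2), the L positions reachable in one move are: (2,2), (1,2), (6,1). Any move reaching one of these is winning.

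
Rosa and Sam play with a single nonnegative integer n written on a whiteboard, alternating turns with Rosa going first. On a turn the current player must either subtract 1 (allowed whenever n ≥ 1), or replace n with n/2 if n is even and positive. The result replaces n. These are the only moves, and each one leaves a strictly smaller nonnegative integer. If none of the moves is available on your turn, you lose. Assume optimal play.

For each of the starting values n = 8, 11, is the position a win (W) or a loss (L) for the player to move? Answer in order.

Positions with no move are L. A position that does have a move is losing for the player to move precisely when every available move leads to a winning position for the opponent. Fill in the labels:
n=0: no move → L
n=1: can move to 0, which is L ⇒ W
n=2: the only move is to 1(W), a W ⇒ L
n=3: can move to 2, which is L ⇒ W
n=4: can move to 2, which is L ⇒ W
n=5: the only move is to 4(W), a W ⇒ L
n=6: can move to 5, which is L ⇒ W
n=7: the only move is to 6(W), a W ⇒ L
n=8: can move to 7, which is L ⇒ W
n=9: the only move is to 8(W), a W ⇒ L
n=10: can move to 5, which is L ⇒ W
n=11: the only move is to 10(W), a W ⇒ L

8: W, 11: L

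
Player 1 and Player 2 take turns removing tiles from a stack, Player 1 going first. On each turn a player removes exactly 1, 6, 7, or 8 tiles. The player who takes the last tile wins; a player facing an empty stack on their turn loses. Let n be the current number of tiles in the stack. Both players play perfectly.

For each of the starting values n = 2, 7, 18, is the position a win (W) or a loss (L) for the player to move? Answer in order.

2: L, 7: W, 18: W

Work bottom-up. With no move the player to move loses. Otherwise the position is W if at least one move leads to an L position for the opponent, and L if every move leads to a W.
n=0: no move → L
n=1: reaches L-position 0 → W
n=2: only reaches 1(W), which is W → L
n=3: reaches L-position 2 → W
n=4: only reaches 3(W), which is W → L
n=5: reaches L-position 4 → W
n=6: reaches L-position 0 → W
n=7: reaches L-position 0 → W
n=8: reaches L-position 2 → W
n=9: reaches L-position 2 → W
n=10: reaches L-position 4 → W
n=11: reaches L-position 4 → W
n=12: reaches L-position 4 → W
n=13: only reaches 12(W), 7(W), 6(W), 5(W), all W → L
n=14: reaches L-position 13 → W
n=15: only reaches 14(W), 9(W), 8(W), 7(W), all W → L
n=16: reaches L-position 15 → W
n=17: only reaches 16(W), 11(W), 10(W), 9(W), all W → L
n=18: reaches L-position 17 → W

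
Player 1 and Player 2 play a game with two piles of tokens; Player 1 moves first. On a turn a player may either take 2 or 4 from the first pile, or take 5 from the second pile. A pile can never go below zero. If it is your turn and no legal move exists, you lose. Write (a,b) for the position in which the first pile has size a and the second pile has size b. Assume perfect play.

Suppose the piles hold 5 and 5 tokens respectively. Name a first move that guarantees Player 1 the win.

Move to (3,5).

Classify positions by backward induction: terminal positions (no move available) are L. From any other position, the mover wins iff some move reaches an L.
No move ever increases a pile, so every position that can arise here has a ≤ 5 and b ≤ 5; it is enough to label the cells with 0 ≤ a ≤ 5 and 0 ≤ b ≤ 5.
Every move lowers a or b (never raises either), so fill the grid row by row in increasing a, and left to right within a row: each cell's successors are then already labelled.
      b=0  b=1  b=2  b=3  b=4  b=5
a=0:    L    L    L    L    L    W
a=1:    L    L    L    L    L    W
a=2:    W    W    W    W    W    L
a=3:    W    W    W    W    W    L
a=4:    W    W    W    W    W    W
a=5:    W    W    W    W    W    W
Cells with no legal move (terminal, hence L): (0,0), (0,1), (0,2), (0,3), (0,4), (1,0), (1,1), (1,2), (1,3), (1,4).
The remaining L cells, each justified by listing all of its moves:
(2,5): L (options (0,5)(W), (2,0)(W) are all W)
(3,5): L (options (1,5)(W), (3,0)(W) are all W)
Every other cell has at least one move into one of the L cells above, so it is W.
From (5,5), the L positions reachable in one move are: (3,5).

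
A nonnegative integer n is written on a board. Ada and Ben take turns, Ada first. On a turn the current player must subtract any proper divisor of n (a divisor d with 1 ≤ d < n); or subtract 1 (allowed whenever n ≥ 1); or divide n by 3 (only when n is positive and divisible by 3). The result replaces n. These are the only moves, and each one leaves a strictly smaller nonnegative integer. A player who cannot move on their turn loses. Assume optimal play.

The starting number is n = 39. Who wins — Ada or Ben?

Ada wins.

Positions with no move are L. A position that does have a move is losing for the player to move precisely when every available move leads to a winning position for the opponent. Fill in the labels:
n=0: no move → L
n=1: →0(L), so W
n=2: →1(W) only, which is W, so L
n=3: →2(L), so W
n=4: →2(L), so W
n=5: →4(W) only, which is W, so L
n=6: →2(L), so W
n=7: →6(W) only, which is W, so L
n=8: →7(L), so W
n=9: →3(W), 6(W), 8(W) — all W, so L
n=10: →5(L), so W
n=11: →10(W) only, which is W, so L
n=12: →9(L), so W
n=13: →12(W) only, which is W, so L
n=14: →7(L), so W
n=15: →5(L), so W
n=16: →8(W), 12(W), 14(W), 15(W) — all W, so L
n=17: →16(L), so W
n=18: →9(L), so W
n=19: →18(W) only, which is W, so L
n=20: →16(L), so W
n=21: →7(L), so W
n=22: →11(L), so W
n=23: →22(W) only, which is W, so L
n=24: →16(L), so W
n=25: →20(W), 24(W) — all W, so L
n=26: →13(L), so W
n=27: →9(L), so W
n=28: →14(W), 21(W), 24(W), 26(W), 27(W) — all W, so L
n=29: →28(L), so W
n=30: →25(L), so W
n=31: →30(W) only, which is W, so L
n=32: →16(L), so W
n=33: →11(L), so W
n=34: →17(W), 32(W), 33(W) — all W, so L
n=35: →28(L), so W
n=36: →34(L), so W
n=37: →36(W) only, which is W, so L
n=38: →19(L), so W
n=39: →13(L), so W
From 39 Ada can move to 13, reaching an L position.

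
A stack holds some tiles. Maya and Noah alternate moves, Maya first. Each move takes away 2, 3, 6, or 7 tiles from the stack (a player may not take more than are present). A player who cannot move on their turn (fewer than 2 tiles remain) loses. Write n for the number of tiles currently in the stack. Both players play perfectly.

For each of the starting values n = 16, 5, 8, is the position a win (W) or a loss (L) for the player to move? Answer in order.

Compute win/loss labels from the base case upward. A position with no move is L. Any other position is W if it can reach an L in one move, else L.
n=0: no move → L
n=1: no move → L
n=2: can move to 0, which is L ⇒ W
n=3: can move to 1, which is L ⇒ W
n=4: can move to 1, which is L ⇒ W
n=5: moves to 3(W), 2(W); every one is W ⇒ L
n=6: can move to 0, which is L ⇒ W
n=7: can move to 5, which is L ⇒ W
n=8: can move to 5, which is L ⇒ W
n=9: moves to 7(W), 6(W), 3(W), 2(W); every one is W ⇒ L
n=10: moves to 8(W), 7(W), 4(W), 3(W); every one is W ⇒ L
n=11: can move to 9, which is L ⇒ W
n=12: can move to 10, which is L ⇒ W
n=13: can move to 10, which is L ⇒ W
n=14: moves to 12(W), 11(W), 8(W), 7(W); every one is W ⇒ L
n=15: can move to 9, which is L ⇒ W
n=16: can move to 14, which is L ⇒ W

16: W, 5: L, 8: W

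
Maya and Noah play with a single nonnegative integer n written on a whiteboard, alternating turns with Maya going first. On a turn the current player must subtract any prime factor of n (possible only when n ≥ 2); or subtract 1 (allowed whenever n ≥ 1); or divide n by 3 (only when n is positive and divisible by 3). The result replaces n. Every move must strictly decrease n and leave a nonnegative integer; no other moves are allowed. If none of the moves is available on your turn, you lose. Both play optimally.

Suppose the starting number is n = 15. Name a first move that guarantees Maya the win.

Compute win/loss labels from the base case upward. A position with no move is L. Any other position is W if it can reach an L in one move, else L.
n=0: no move → L
n=1: →0(L), so W
n=2: →0(L), so W
n=3: →0(L), so W
n=4: →2(W), 3(W) — all W, so L
n=5: →0(L), so W
n=6: →4(L), so W
n=7: →0(L), so W
n=8: →6(W), 7(W) — all W, so L
n=9: →8(L), so W
n=10: →8(L), so W
n=11: →0(L), so W
n=12: →4(L), so W
n=13: →0(L), so W
n=14: →7(W), 12(W), 13(W) — all W, so L
n=15: →14(L), so W
From 15, the L positions reachable in one move are: 14.

Move to 14.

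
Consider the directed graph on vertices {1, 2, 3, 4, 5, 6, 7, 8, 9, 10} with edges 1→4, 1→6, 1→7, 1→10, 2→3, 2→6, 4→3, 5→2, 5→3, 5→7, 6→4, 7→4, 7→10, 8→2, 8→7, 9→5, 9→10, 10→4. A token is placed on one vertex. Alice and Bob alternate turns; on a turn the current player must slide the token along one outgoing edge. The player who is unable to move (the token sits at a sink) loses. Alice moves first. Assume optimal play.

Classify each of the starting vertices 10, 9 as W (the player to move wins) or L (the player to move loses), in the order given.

Build the W/L table. Terminal = L. A non-terminal position is W if it has a move to some L; otherwise it is L.
Every edge goes from a vertex to one that appears earlier in the order 3, 4, 10, 6, 7, 2, 8, 5, 9, 1, so processing vertices in that order labels each vertex after all of its successors.
3: no outgoing edge → L
4: W (go to 3, an L position)
10: L (sole option 4(W) is W)
6: L (sole option 4(W) is W)
7: W (go to 10, an L position)
2: W (go to 6, an L position)
8: L (options 2(W), 7(W) are all W)
5: W (go to 3, an L position)
9: W (go to 10, an L position)
1: W (go to 6, an L position)

10: L, 9: W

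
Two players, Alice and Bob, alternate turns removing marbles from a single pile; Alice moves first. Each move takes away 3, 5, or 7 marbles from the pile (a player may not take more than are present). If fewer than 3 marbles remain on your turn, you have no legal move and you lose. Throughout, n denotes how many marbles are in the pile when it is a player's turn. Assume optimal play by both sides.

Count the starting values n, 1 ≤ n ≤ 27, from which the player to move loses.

Build the W/L table. Terminal = L. A non-terminal position is W if it has a move to some L; otherwise it is L.
n=0: no move → L
n=1: no move → L
n=2: no move → L
n=3: →0(L), so W
n=4: →1(L), so W
n=5: →2(L), so W
n=6: →1(L), so W
n=7: →2(L), so W
n=8: →1(L), so W
n=9: →2(L), so W
n=10: →7(W), 5(W), 3(W) — all W, so L
n=11: →8(W), 6(W), 4(W) — all W, so L
n=12: →9(W), 7(W), 5(W) — all W, so L
n=13: →10(L), so W
n=14: →11(L), so W
n=15: →12(L), so W
n=16: →11(L), so W
n=17: →12(L), so W
n=18: →11(L), so W
n=19: →12(L), so W
n=20: →17(W), 15(W), 13(W) — all W, so L
n=21: →18(W), 16(W), 14(W) — all W, so L
n=22: →19(W), 17(W), 15(W) — all W, so L
n=23: →20(L), so W
n=24: →21(L), so W
n=25: →22(L), so W
n=26: →21(L), so W
n=27: →22(L), so W
L entries with 1 ≤ n ≤ 27 (n=0 is outside the asked range and is not counted): n = 1, 2, 10, 11, 12, 20, 21, 22; that makes 8.

8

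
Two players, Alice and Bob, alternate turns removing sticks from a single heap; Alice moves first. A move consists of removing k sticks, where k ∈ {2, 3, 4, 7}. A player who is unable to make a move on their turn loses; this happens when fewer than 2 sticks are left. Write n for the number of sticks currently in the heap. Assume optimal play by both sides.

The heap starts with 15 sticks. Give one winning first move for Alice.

Remove 3, leaving 12.

Work bottom-up. With no move the player to move loses. Otherwise the position is W if at least one move leads to an L position for the opponent, and L if every move leads to a W.
n=0: no move → L
n=1: no move → L
n=2: W (go to 0, an L position)
n=3: W (go to 1, an L position)
n=4: W (go to 1, an L position)
n=5: W (go to 1, an L position)
n=6: L (options 4(W), 3(W), 2(W) are all W)
n=7: W (go to 0, an L position)
n=8: W (go to 6, an L position)
n=9: W (go to 6, an L position)
n=10: W (go to 6, an L position)
n=11: L (options 9(W), 8(W), 7(W), 4(W) are all W)
n=12: L (options 10(W), 9(W), 8(W), 5(W) are all W)
n=13: W (go to 11, an L position)
n=14: W (go to 12, an L position)
n=15: W (go to 12, an L position)
From 15, the L positions reachable in one move are: 12, 11. Any move reaching one of these is winning.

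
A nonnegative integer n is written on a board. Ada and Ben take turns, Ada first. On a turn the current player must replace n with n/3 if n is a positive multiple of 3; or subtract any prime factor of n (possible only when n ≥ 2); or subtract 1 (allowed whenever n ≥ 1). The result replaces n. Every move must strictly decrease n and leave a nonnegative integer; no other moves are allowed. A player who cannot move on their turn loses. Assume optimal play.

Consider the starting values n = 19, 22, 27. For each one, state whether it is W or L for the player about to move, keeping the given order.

Use the standard recursion: the mover loses at a terminal position; elsewhere, the mover wins exactly when some move hands the opponent an L position.
n=0: no move → L
n=1: W (go to 0, an L position)
n=2: W (go to 0, an L position)
n=3: W (go to 0, an L position)
n=4: L (options 2(W), 3(W) are all W)
n=5: W (go to 0, an L position)
n=6: W (go to 4, an L position)
n=7: W (go to 0, an L position)
n=8: L (options 6(W), 7(W) are all W)
n=9: W (go to 8, an L position)
n=10: W (go to 8, an L position)
n=11: W (go to 0, an L position)
n=12: W (go to 4, an L position)
n=13: W (go to 0, an L position)
n=14: L (options 7(W), 12(W), 13(W) are all W)
n=15: W (go to 14, an L position)
n=16: W (go to 14, an L position)
n=17: W (go to 0, an L position)
n=18: L (options 6(W), 15(W), 16(W), 17(W) are all W)
n=19: W (go to 0, an L position)
n=20: W (go to 18, an L position)
n=21: W (go to 14, an L position)
n=22: L (options 11(W), 20(W), 21(W) are all W)
n=23: W (go to 0, an L position)
n=24: W (go to 8, an L position)
n=25: L (options 20(W), 24(W) are all W)
n=26: W (go to 25, an L position)
n=27: L (options 9(W), 24(W), 26(W) are all W)

19: W, 22: L, 27: L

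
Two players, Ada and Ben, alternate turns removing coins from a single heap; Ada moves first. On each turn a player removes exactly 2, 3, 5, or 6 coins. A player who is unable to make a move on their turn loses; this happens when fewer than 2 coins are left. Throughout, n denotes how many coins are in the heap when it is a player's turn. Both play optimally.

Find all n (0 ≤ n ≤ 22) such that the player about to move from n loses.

Label each position W (a win for the player to move) or L (a loss). A position with no legal move is L; any other position is W exactly when some move reaches an L, and L when every move reaches a W.
n=0: no move → L
n=1: no move → L
n=2: W (go to 0, an L position)
n=3: W (go to 1, an L position)
n=4: W (go to 1, an L position)
n=5: W (go to 0, an L position)
n=6: W (go to 1, an L position)
n=7: W (go to 1, an L position)
n=8: L (options 6(W), 5(W), 3(W), 2(W) are all W)
n=9: L (options 7(W), 6(W), 4(W), 3(W) are all W)
n=10: W (go to 8, an L position)
n=11: W (go to 9, an L position)
n=12: W (go to 9, an L position)
n=13: W (go to 8, an L position)
n=14: W (go to 9, an L position)
n=15: W (go to 9, an L position)
n=16: L (options 14(W), 13(W), 11(W), 10(W) are all W)
n=17: L (options 15(W), 14(W), 12(W), 11(W) are all W)
n=18: W (go to 16, an L position)
n=19: W (go to 17, an L position)
n=20: W (go to 17, an L position)
n=21: W (go to 16, an L position)
n=22: W (go to 17, an L position)
The losing starting values of n are exactly the entries labelled L in this table (6 of them).

0, 1, 8, 9, 16, 17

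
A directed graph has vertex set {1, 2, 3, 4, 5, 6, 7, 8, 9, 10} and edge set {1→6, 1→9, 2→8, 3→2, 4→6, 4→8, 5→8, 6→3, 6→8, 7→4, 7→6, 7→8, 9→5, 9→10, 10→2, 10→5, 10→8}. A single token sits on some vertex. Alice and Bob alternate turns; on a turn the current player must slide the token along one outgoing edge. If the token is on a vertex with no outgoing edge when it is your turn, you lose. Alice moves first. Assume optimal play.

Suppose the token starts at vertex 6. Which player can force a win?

Label each position W (a win for the player to move) or L (a loss). A position with no legal move is L; any other position is W exactly when some move reaches an L, and L when every move reaches a W.
Every edge goes from a vertex to one that appears earlier in the order 8, 5, 2, 10, 9, 3, 6, 4, 7, 1, so processing vertices in that order labels each vertex after all of its successors.
8: no outgoing edge → L
5: reaches L-position 8 → W
2: reaches L-position 8 → W
10: reaches L-position 8 → W
9: only reaches 10(W), 5(W), all W → L
3: only reaches 2(W), which is W → L
6: reaches L-position 3 → W
4: reaches L-position 8 → W
7: reaches L-position 8 → W
1: reaches L-position 9 → W
From 6 Alice can move to 3, reaching an L position.

Alice wins.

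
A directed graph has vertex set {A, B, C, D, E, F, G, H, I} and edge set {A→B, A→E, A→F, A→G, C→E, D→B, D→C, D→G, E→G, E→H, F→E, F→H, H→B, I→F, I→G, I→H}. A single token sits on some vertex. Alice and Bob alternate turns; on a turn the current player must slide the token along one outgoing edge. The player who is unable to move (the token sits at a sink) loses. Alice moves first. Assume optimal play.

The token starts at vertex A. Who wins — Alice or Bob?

Alice wins.

Build the W/L table. Terminal = L. A non-terminal position is W if it has a move to some L; otherwise it is L.
Every edge goes from a vertex to one that appears earlier in the order G, B, H, E, F, A, C, I, D, so processing vertices in that order labels each vertex after all of its successors.
G: no outgoing edge → L
B: no outgoing edge → L
H: W (go to B, an L position)
E: W (go to G, an L position)
F: L (options E(W), H(W) are all W)
A: W (go to F, an L position)
C: L (sole option E(W) is W)
I: W (go to F, an L position)
D: W (go to C, an L position)
The starting position A is W: Alice should move to F, handing over an L position.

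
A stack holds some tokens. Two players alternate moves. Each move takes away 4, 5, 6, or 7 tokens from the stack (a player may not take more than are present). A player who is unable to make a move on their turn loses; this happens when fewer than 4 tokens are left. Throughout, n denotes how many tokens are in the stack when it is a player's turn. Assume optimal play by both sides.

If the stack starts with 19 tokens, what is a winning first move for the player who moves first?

Remove 5, leaving 14.

Use the standard recursion: the mover loses at a terminal position; elsewhere, the mover wins exactly when some move hands the opponent an L position.
n=0: no move → L
n=1: no move → L
n=2: no move → L
n=3: no move → L
n=4: can move to 0, which is L ⇒ W
n=5: can move to 1, which is L ⇒ W
n=6: can move to 2, which is L ⇒ W
n=7: can move to 3, which is L ⇒ W
n=8: can move to 3, which is L ⇒ W
n=9: can move to 3, which is L ⇒ W
n=10: can move to 3, which is L ⇒ W
n=11: moves to 7(W), 6(W), 5(W), 4(W); every one is W ⇒ L
n=12: moves to 8(W), 7(W), 6(W), 5(W); every one is W ⇒ L
n=13: moves to 9(W), 8(W), 7(W), 6(W); every one is W ⇒ L
n=14: moves to 10(W), 9(W), 8(W), 7(W); every one is W ⇒ L
n=15: can move to 11, which is L ⇒ W
n=16: can move to 12, which is L ⇒ W
n=17: can move to 13, which is L ⇒ W
n=18: can move to 14, which is L ⇒ W
n=19: can move to 14, which is L ⇒ W
From 19, the L positions reachable in one move are: 14, 13, 12. Any move reaching one of these is winning.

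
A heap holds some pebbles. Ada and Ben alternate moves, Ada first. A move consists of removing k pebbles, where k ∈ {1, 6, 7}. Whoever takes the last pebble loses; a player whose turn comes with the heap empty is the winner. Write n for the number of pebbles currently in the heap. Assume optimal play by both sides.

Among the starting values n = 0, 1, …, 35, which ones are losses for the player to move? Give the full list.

Label each position W (a win for the player to move) or L (a loss). A position with no legal move is W; any other position is W exactly when some move reaches an L, and L when every move reaches a W.
n=0: no move; the opponent has just taken the last pebble and therefore loses → W
n=1: only reaches 0(W), which is W → L
n=2: reaches L-position 1 → W
n=3: only reaches 2(W), which is W → L
n=4: reaches L-position 3 → W
n=5: only reaches 4(W), which is W → L
n=6: reaches L-position 5 → W
n=7: reaches L-position 1 → W
n=8: reaches L-position 1 → W
n=9: reaches L-position 3 → W
n=10: reaches L-position 3 → W
n=11: reaches L-position 5 → W
n=12: reaches L-position 5 → W
n=13: only reaches 12(W), 7(W), 6(W), all W → L
n=14: reaches L-position 13 → W
n=15: only reaches 14(W), 9(W), 8(W), all W → L
n=16: reaches L-position 15 → W
n=17: only reaches 16(W), 11(W), 10(W), all W → L
n=18: reaches L-position 17 → W
n=19: reaches L-position 13 → W
n=20: reaches L-position 13 → W
n=21: reaches L-position 15 → W
n=22: reaches L-position 15 → W
n=23: reaches L-position 17 → W
n=24: reaches L-position 17 → W
n=25: only reaches 24(W), 19(W), 18(W), all W → L
n=26: reaches L-position 25 → W
n=27: only reaches 26(W), 21(W), 20(W), all W → L
n=28: reaches L-position 27 → W
n=29: only reaches 28(W), 23(W), 22(W), all W → L
n=30: reaches L-position 29 → W
n=31: reaches L-position 25 → W
n=32: reaches L-position 25 → W
n=33: reaches L-position 27 → W
n=34: reaches L-position 27 → W
n=35: reaches L-position 29 → W
Reading off the rows marked L gives the requested list; there are 9 such values of n.

1, 3, 5, 13, 15, 17, 25, 27, 29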